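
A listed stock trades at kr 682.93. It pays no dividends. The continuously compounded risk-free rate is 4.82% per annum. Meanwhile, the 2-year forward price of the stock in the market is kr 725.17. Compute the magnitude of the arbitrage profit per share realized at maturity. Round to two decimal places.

kr 26.87 per share

Fair forward: F* = S·e^(carry·T), with carry = r = 0.0482
F* = 682.93 · e^(0.0482 × 2) = 682.93 · e^0.096400 = 682.93 × 1.101199 = kr 752.0418
Market kr 725.17 < fair kr 752.0418: forward underpriced → reverse cash-and-carry (short spot, go long the forward).
At maturity, profit = |F_mkt − F*| = |725.17 − 752.0418| = kr 26.87 per share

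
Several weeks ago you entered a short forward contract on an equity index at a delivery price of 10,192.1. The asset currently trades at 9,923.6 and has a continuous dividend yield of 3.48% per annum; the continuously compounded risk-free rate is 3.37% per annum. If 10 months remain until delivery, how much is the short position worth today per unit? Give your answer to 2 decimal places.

Current fair forward for the remaining 10 months: F = S·e^((r − q)·T), (r − q) = 0.0337 − 0.0348 = -0.0011
F = 9923.6 · e^(-0.0011 × 10/12) = 9923.6 × 0.99908375 = 9914.5075
Value of long forward = (F − K)·e^(−rT) = (9914.5075 − 10192.1) · e^(−0.0337·10/12)
= -277.5925 × 0.97230734 = -269.91
Short position value = −(long value) = 269.91

269.91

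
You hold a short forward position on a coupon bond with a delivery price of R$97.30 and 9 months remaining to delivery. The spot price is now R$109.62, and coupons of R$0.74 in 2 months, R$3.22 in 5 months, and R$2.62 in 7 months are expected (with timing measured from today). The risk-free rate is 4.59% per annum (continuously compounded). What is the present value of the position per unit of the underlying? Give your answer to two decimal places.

PV(remaining coupons) I = 0.74·e^(−0.0459·2/12) + 3.22·e^(−0.0459·5/12) + 2.62·e^(−0.0459·7/12) = 6.4441
Current forward F = (S − I)·e^(rT) = (109.62 − 6.4441)·e^(0.0459·9/12) = 103.1759 × 1.035024 = 106.7895
Value (long) = (F − K)·e^(−rT) = (106.7895 − 97.30) × 0.966161 = 9.1684
Short position value = −(long value) = -R$9.17

-R$9.17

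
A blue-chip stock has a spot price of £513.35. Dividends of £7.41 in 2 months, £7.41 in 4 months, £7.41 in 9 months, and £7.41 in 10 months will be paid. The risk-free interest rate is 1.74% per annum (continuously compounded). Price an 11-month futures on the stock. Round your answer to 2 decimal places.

£491.76

PV(dividends) I = 7.41·e^(−0.0174·2/12) + 7.41·e^(−0.0174·4/12) + 7.41·e^(−0.0174·9/12) + 7.41·e^(−0.0174·10/12)
I = 7.3885 + 7.3671 + 7.3139 + 7.3033 = 29.3728
F = (S − I)·e^(rT) = (513.35 − 29.3728) · e^(0.0174·11/12)
= 483.9772 · e^0.015950 = 483.9772 × 1.016078 = £491.76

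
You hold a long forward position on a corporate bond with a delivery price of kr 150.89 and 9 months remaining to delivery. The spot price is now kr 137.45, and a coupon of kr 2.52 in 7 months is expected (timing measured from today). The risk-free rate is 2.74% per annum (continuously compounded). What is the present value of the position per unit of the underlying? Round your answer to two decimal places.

-kr 12.85

PV(remaining coupons) I = 2.52·e^(−0.0274·7/12) = 2.4800
Current forward F = (S − I)·e^(rT) = (137.45 − 2.4800)·e^(0.0274·9/12) = 134.9700 × 1.020763 = 137.7724
Value (long) = (F − K)·e^(−rT) = (137.7724 − 150.89) × 0.979660 = -12.8508
Value = -kr 12.85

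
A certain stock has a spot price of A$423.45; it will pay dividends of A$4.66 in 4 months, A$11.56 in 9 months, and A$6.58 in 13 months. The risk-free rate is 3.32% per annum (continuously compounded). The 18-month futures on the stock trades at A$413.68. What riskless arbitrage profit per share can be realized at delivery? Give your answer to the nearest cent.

PV(dividends) I = 4.66·e^(−0.0332·4/12) + 11.56·e^(−0.0332·9/12) + 6.58·e^(−0.0332·13/12) = 22.2320
Fair futures F* = (S − I)·e^(rT) = (423.45 − 22.2320)·e^0.049800 = 401.2180 × 1.051061 = 421.7046
Market A$413.68 < fair 421.7046: forward underpriced → reverse cash-and-carry (short the stock, invest proceeds at r, pay the dividends, go long the forward).
Profit at T = |F_mkt − F*| = |413.68 − 421.7046| = A$8.02 per share

A$8.02 per share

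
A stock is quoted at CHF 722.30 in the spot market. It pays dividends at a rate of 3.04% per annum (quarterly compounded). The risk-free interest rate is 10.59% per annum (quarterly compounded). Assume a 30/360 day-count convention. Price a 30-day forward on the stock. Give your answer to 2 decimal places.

F = S · (1+r/4)^(4T) / (1+q/4)^(4T)
= 722.30 × 1.008748 / 1.002527 = 722.30 × 1.006205
F = CHF 726.78

CHF 726.78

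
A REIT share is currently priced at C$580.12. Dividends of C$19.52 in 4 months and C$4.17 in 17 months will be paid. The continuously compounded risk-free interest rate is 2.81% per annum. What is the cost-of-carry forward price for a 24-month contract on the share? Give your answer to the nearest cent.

C$588.96

PV(dividends) I = 19.52·e^(−0.0281·4/12) + 4.17·e^(−0.0281·17/12)
I = 19.3380 + 4.0073 = 23.3453
F = (S − I)·e^(rT) = (580.12 − 23.3453) · e^(0.0281·24/12)
= 556.7747 · e^0.056200 = 556.7747 × 1.057809 = C$588.96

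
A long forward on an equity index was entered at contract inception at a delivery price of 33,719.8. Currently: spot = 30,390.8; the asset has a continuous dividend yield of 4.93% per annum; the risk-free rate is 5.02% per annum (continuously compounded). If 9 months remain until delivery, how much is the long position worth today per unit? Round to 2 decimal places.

Current fair forward for the remaining 9 months: F = S·e^((r − q)·T), (r − q) = 0.0502 − 0.0493 = 0.0009
F = 30390.8 · e^(0.0009 × 9/12) = 30390.8 × 1.00067523 = 30411.3208
Value of long forward = (F − K)·e^(−rT) = (30411.3208 − 33719.8) · e^(−0.0502·9/12)
= -3308.4792 × 0.96304995 = -3186.23

-3186.23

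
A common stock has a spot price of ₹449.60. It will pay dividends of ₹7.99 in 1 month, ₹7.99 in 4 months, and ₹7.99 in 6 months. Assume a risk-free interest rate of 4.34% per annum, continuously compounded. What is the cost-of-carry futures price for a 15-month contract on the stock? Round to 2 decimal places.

₹449.69

PV(dividends) I = 7.99·e^(−0.0434·1/12) + 7.99·e^(−0.0434·4/12) + 7.99·e^(−0.0434·6/12)
I = 7.9612 + 7.8752 + 7.8185 = 23.6549
F = (S − I)·e^(rT) = (449.60 − 23.6549) · e^(0.0434·15/12)
= 425.9451 · e^0.054250 = 425.9451 × 1.055749 = ₹449.69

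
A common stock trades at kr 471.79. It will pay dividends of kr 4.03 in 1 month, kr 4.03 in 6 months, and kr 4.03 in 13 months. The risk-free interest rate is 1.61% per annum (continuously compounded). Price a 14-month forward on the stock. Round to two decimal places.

PV(dividends) I = 4.03·e^(−0.0161·1/12) + 4.03·e^(−0.0161·6/12) + 4.03·e^(−0.0161·13/12)
I = 4.0246 + 3.9977 + 3.9603 = 11.9826
F = (S − I)·e^(rT) = (471.79 − 11.9826) · e^(0.0161·14/12)
= 459.8074 · e^0.018783 = 459.8074 × 1.018961 = kr 468.53

kr 468.53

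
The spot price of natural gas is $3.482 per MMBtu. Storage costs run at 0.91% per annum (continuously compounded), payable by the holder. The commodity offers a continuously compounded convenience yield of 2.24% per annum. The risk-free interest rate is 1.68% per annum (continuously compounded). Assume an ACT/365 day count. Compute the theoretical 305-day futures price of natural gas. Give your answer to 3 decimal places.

$3.492 per MMBtu

Net carry = r + u − y = 0.0168 + 0.0091 − 0.0224 = 0.0035
F = S·e^((r+u−y)T) = 3.482 · e^(0.0035 × 305/365) = 3.482 · e^0.002925
= 3.482 × 1.002929 = $3.492 per MMBtu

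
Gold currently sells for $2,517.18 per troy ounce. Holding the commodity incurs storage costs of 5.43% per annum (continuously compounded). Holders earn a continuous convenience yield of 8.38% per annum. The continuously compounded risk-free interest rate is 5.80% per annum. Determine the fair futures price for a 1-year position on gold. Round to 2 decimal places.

Net carry = r + u − y = 0.0580 + 0.0543 − 0.0838 = 0.0285
F = S·e^((r+u−y)T) = 2517.18 · e^(0.0285 × 12/12) = 2517.18 · e^0.02850000
= 2517.18 × 1.02891001 = $2,589.95 per troy ounce

$2,589.95 per troy ounce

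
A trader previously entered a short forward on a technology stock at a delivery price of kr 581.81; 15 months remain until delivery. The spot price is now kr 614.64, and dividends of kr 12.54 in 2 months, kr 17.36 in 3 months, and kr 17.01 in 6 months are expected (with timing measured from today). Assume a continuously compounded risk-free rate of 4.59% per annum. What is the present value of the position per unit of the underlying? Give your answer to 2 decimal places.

PV(remaining dividends) I = 12.54·e^(−0.0459·2/12) + 17.36·e^(−0.0459·3/12) + 17.01·e^(−0.0459·6/12) = 46.2304
Current forward F = (S − I)·e^(rT) = (614.64 − 46.2304)·e^(0.0459·15/12) = 568.4096 × 1.059053 = 601.9759
Value (long) = (F − K)·e^(−rT) = (601.9759 − 581.81) × 0.944240 = 19.0414
Short position value = −(long value) = -kr 19.04

-kr 19.04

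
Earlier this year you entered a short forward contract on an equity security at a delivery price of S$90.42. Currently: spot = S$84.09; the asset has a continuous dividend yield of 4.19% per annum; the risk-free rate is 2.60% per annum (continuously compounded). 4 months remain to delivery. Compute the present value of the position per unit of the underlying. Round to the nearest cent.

Current fair forward for the remaining 4 months: F = S·e^((r − q)·T), (r − q) = 0.0260 − 0.0419 = -0.0159
F = 84.09 · e^(-0.0159 × 4/12) = 84.09 × 0.994714 = 83.6455
Value of long forward = (F − K)·e^(−rT) = (83.6455 − 90.42) · e^(−0.0260·4/12)
= -6.7745 × 0.991371 = -6.72
Short position value = −(long value) = S$6.72

S$6.72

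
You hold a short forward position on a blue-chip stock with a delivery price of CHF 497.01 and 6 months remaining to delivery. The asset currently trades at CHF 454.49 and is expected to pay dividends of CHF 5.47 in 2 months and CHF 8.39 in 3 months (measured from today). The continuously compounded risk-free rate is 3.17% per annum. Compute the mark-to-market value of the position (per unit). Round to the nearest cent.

CHF 48.47

PV(remaining dividends) I = 5.47·e^(−0.0317·2/12) + 8.39·e^(−0.0317·3/12) = 13.7649
Current forward F = (S − I)·e^(rT) = (454.49 − 13.7649)·e^(0.0317·6/12) = 440.7251 × 1.015976 = 447.7661
Value (long) = (F − K)·e^(−rT) = (447.7661 − 497.01) × 0.984275 = -48.4695
Short position value = −(long value) = CHF 48.47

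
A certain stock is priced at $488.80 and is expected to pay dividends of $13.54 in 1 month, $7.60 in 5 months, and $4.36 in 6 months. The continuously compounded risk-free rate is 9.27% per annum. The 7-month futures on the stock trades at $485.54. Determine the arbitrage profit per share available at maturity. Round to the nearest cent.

PV(dividends) I = 13.54·e^(−0.0927·1/12) + 7.60·e^(−0.0927·5/12) + 4.36·e^(−0.0927·6/12) = 24.9104
Fair futures F* = (S − I)·e^(rT) = (488.80 − 24.9104)·e^0.054075 = 463.8896 × 1.055564 = 489.6652
Market $485.54 < fair 489.6652: forward underpriced → reverse cash-and-carry (short the stock, invest proceeds at r, pay the dividends, go long the forward).
Profit at T = |F_mkt − F*| = |485.54 − 489.6652| = $4.13 per share

$4.13 per share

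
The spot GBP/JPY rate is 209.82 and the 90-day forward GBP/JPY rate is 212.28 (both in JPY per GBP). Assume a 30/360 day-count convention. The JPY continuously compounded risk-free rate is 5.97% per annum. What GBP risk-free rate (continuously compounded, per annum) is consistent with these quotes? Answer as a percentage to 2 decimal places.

1.31%

F = S·e^((r_JPY − r_GBP)T) ⇒ r_GBP = r_JPY − ln(F/S)/T
ln(212.28/209.82) = 0.011656; /(90/360) = 0.046624
r_GBP = 0.0597 − 0.046624 = 0.013076
r_GBP = 1.31%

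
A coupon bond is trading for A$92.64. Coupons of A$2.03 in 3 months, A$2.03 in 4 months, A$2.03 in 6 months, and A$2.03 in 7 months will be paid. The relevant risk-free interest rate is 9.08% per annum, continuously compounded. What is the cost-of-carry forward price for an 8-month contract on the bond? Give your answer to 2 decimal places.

PV(coupons) I = 2.03·e^(−0.0908·3/12) + 2.03·e^(−0.0908·4/12) + 2.03·e^(−0.0908·6/12) + 2.03·e^(−0.0908·7/12)
I = 1.9844 + 1.9695 + 1.9399 + 1.9253 = 7.8191
F = (S − I)·e^(rT) = (92.64 − 7.8191) · e^(0.0908·8/12)
= 84.8209 · e^0.060533 = 84.8209 × 1.062403 = A$90.11

A$90.11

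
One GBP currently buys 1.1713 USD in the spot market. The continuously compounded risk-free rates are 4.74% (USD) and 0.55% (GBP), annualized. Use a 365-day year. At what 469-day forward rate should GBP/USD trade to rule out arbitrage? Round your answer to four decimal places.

1.2361

F = S·e^((r_USD − r_GBP)T) = 1.1713 · e^((0.0474 − 0.0055) × 469/365)
= 1.1713 · e^0.053839 = 1.1713 × 1.055315
F = 1.2361 USD per GBP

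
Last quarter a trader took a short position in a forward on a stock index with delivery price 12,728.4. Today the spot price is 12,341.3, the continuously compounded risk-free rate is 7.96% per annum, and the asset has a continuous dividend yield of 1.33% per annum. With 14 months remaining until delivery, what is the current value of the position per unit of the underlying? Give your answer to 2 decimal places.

Current fair forward for the remaining 14 months: F = S·e^((r − q)·T), (r − q) = 0.0796 − 0.0133 = 0.0663
F = 12341.3 · e^(0.0663 × 14/12) = 12341.3 × 1.08042016 = 13333.7893
Value of long forward = (F − K)·e^(−rT) = (13333.7893 − 12728.4) · e^(−0.0796·14/12)
= 605.3893 × 0.91131500 = 551.70
Short position value = −(long value) = -551.70

-551.70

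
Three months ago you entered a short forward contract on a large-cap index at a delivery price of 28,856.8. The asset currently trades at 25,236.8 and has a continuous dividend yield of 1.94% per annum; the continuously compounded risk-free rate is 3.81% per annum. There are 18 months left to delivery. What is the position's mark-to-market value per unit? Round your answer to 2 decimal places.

2740.88

Current fair forward for the remaining 18 months: F = S·e^((r − q)·T), (r − q) = 0.0381 − 0.0194 = 0.0187
F = 25236.8 · e^(0.0187 × 18/12) = 25236.8 × 1.02844711 = 25954.7140
Value of long forward = (F − K)·e^(−rT) = (25954.7140 − 28856.8) · e^(−0.0381·18/12)
= -2902.0860 × 0.94445239 = -2740.88
Short position value = −(long value) = 2740.88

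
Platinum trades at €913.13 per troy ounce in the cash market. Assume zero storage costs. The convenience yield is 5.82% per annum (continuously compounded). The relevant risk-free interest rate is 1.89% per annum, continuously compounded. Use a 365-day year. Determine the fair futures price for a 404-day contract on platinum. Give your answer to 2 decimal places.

Net carry = r + u − y = 0.0189 + 0.0000 − 0.0582 = -0.0393
F = S·e^((r+u−y)T) = 913.13 · e^(-0.0393 × 404/365) = 913.13 · e^-0.043499
= 913.13 × 0.957434 = €874.26 per troy ounce

€874.26 per troy ounce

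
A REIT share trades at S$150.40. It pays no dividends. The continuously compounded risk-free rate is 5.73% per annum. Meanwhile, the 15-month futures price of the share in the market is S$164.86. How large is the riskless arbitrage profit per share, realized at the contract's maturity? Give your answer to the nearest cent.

Fair futures: F* = S·e^(carry·T), with carry = r = 0.0573
F* = 150.40 · e^(0.0573 × 15/12) = 150.40 · e^0.071625 = 150.40 × 1.074252 = S$161.5675
Market S$164.86 > fair S$161.5675: forward overpriced → cash-and-carry (buy spot, short the forward).
At maturity, profit = |F_mkt − F*| = |164.86 − 161.5675| = S$3.29 per share

S$3.29 per share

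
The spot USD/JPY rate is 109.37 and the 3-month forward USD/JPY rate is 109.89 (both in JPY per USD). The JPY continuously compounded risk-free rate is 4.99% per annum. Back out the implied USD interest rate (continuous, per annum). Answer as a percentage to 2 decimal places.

3.09%

F = S·e^((r_JPY − r_USD)T) ⇒ r_USD = r_JPY − ln(F/S)/T
ln(109.89/109.37) = 0.004743; /(3/12) = 0.018972
r_USD = 0.0499 − 0.018972 = 0.030928
r_USD = 3.09%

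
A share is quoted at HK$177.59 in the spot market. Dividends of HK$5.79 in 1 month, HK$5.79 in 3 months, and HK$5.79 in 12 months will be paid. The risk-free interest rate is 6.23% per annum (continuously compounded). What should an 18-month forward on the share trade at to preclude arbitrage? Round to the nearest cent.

PV(dividends) I = 5.79·e^(−0.0623·1/12) + 5.79·e^(−0.0623·3/12) + 5.79·e^(−0.0623·12/12)
I = 5.7600 + 5.7005 + 5.4403 = 16.9008
F = (S − I)·e^(rT) = (177.59 − 16.9008) · e^(0.0623·18/12)
= 160.6892 · e^0.093450 = 160.6892 × 1.097956 = HK$176.43

HK$176.43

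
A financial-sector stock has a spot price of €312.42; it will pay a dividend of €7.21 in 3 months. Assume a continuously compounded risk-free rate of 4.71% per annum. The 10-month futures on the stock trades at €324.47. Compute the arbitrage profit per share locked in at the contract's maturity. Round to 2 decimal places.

PV(dividends) I = 7.21·e^(−0.0471·3/12) = 7.1256
Fair futures F* = (S − I)·e^(rT) = (312.42 − 7.1256)·e^0.039250 = 305.2944 × 1.040030 = 317.5153
Market €324.47 > fair 317.5153: forward overpriced → cash-and-carry (borrow at r, buy the stock and collect the dividends, short the forward).
Profit at T = |F_mkt − F*| = |324.47 − 317.5153| = €6.95 per share

€6.95 per share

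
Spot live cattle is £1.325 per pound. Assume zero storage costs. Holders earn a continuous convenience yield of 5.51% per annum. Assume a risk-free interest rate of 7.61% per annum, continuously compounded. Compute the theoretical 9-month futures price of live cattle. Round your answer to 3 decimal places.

£1.346 per pound

Net carry = r + u − y = 0.0761 + 0.0000 − 0.0551 = 0.0210
F = S·e^((r+u−y)T) = 1.325 · e^(0.0210 × 9/12) = 1.325 · e^0.015750
= 1.325 × 1.015875 = £1.346 per pound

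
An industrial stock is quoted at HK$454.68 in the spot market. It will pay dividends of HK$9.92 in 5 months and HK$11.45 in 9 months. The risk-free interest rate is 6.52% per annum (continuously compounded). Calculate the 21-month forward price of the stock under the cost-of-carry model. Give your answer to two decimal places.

HK$486.59

PV(dividends) I = 9.92·e^(−0.0652·5/12) + 11.45·e^(−0.0652·9/12)
I = 9.6541 + 10.9036 = 20.5577
F = (S − I)·e^(rT) = (454.68 − 20.5577) · e^(0.0652·21/12)
= 434.1223 · e^0.114100 = 434.1223 × 1.120864 = HK$486.59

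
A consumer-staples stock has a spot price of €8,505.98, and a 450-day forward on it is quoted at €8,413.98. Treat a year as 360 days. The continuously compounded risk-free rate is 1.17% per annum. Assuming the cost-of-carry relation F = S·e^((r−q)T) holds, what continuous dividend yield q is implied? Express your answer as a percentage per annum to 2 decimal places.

From F = S·e^((r−q)T): (r − q) = ln(F/S)/T
ln(8413.98/8505.98) = ln(0.989184) = -0.010875
(r − q) = -0.010875 / (450/360) = -0.008700
q = r − ln(F/S)/T = 0.0117 + 0.008700 = 0.020400
q = 2.04%

2.04%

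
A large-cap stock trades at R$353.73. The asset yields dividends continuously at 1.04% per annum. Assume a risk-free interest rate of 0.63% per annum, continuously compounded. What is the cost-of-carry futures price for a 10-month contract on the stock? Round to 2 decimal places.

R$352.52

F = S·e^((r − q)T) = 353.73 · e^((0.0063 − 0.0104) × 10/12)
= 353.73 · e^-0.003417 = 353.73 × 0.996589
F = R$352.52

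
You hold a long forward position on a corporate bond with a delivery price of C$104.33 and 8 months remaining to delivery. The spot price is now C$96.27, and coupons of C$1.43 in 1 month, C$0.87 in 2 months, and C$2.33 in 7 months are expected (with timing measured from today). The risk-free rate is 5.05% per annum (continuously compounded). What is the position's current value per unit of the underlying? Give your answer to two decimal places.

-C$9.16

PV(remaining coupons) I = 1.43·e^(−0.0505·1/12) + 0.87·e^(−0.0505·2/12) + 2.33·e^(−0.0505·7/12) = 4.5491
Current forward F = (S − I)·e^(rT) = (96.27 − 4.5491)·e^(0.0505·8/12) = 91.7209 × 1.034240 = 94.8614
Value (long) = (F − K)·e^(−rT) = (94.8614 − 104.33) × 0.966894 = -9.1551
Value = -C$9.16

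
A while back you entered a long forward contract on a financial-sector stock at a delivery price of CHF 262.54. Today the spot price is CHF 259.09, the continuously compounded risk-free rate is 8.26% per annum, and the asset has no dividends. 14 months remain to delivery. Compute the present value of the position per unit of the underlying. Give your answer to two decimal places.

Current fair forward for the remaining 14 months: F = S·e^(r·T), r = 0.0826
F = 259.09 · e^(0.0826 × 14/12) = 259.09 × 1.101163 = 285.3003
Value of long forward = (F − K)·e^(−rT) = (285.3003 − 262.54) · e^(−0.0826·14/12)
= 22.7603 × 0.908131 = 20.67

CHF 20.67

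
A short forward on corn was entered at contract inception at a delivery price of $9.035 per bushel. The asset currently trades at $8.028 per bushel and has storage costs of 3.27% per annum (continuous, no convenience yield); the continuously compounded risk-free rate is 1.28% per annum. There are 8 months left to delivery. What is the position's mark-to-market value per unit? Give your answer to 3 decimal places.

$0.753 per bushel

Current fair forward for the remaining 8 months: F = S·e^((r + u)·T), (r + u) = 0.0128 + 0.0327 = 0.0455
F = 8.028 · e^(0.0455 × 8/12) = 8.028 × 1.030798 = 8.2752
Value of long forward = (F − K)·e^(−rT) = (8.2752 − 9.035) · e^(−0.0128·8/12)
= -0.7598 × 0.991503 = -0.753
Short position value = −(long value) = $0.753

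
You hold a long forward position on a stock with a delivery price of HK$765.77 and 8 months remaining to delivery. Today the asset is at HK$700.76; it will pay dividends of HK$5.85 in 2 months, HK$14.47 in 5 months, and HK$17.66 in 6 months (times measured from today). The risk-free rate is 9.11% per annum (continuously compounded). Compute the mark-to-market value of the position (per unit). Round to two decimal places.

PV(remaining dividends) I = 5.85·e^(−0.0911·2/12) + 14.47·e^(−0.0911·5/12) + 17.66·e^(−0.0911·6/12) = 36.5665
Current forward F = (S − I)·e^(rT) = (700.76 − 36.5665)·e^(0.0911·8/12) = 664.1935 × 1.062616 = 705.7826
Value (long) = (F − K)·e^(−rT) = (705.7826 − 765.77) × 0.941074 = -56.4526
Value = -HK$56.45

-HK$56.45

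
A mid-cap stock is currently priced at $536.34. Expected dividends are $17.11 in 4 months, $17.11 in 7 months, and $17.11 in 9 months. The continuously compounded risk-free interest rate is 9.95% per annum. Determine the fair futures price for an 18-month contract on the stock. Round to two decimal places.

PV(dividends) I = 17.11·e^(−0.0995·4/12) + 17.11·e^(−0.0995·7/12) + 17.11·e^(−0.0995·9/12)
I = 16.5518 + 16.1452 + 15.8796 = 48.5766
F = (S − I)·e^(rT) = (536.34 − 48.5766) · e^(0.0995·18/12)
= 487.7634 · e^0.149250 = 487.7634 × 1.160963 = $566.28

$566.28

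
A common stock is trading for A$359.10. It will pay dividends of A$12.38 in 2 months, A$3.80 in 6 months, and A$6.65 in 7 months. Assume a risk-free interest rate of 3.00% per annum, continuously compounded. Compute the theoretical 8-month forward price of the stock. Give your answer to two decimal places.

A$343.30

PV(dividends) I = 12.38·e^(−0.0300·2/12) + 3.80·e^(−0.0300·6/12) + 6.65·e^(−0.0300·7/12)
I = 12.3183 + 3.7434 + 6.5346 = 22.5963
F = (S − I)·e^(rT) = (359.10 − 22.5963) · e^(0.0300·8/12)
= 336.5037 · e^0.020000 = 336.5037 × 1.020201 = A$343.30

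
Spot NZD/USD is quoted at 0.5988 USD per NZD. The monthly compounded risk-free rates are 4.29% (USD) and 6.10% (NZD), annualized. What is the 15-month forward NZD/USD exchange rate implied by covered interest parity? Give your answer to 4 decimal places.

0.5855

By covered interest parity, F = S · (1+r_USD/12)^(12T) / (1+r_NZD/12)^(12T)
= 0.5988 × 1.054988 / 1.079024 = 0.5988 × 0.977724
F = 0.5855 USD per NZD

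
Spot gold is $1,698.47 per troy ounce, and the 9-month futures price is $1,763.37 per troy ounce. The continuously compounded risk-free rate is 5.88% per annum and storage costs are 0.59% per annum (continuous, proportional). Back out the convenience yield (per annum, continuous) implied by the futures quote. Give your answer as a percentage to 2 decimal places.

F = S·e^((r+u−y)T) ⇒ (r+u−y) = ln(F/S)/T
ln(1763.37/1698.47) = 0.037499; /T ⇒ 0.049999
y = r + u − ln(F/S)/T = 0.0588 + 0.0059 − 0.049999 = 0.014701
y = 1.47%

1.47%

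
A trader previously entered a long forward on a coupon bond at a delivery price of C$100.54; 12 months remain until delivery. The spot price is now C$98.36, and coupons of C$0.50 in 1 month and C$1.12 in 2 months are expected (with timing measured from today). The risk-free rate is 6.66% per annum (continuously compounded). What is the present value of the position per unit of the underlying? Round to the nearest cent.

PV(remaining coupons) I = 0.50·e^(−0.0666·1/12) + 1.12·e^(−0.0666·2/12) = 1.6049
Current forward F = (S − I)·e^(rT) = (98.36 − 1.6049)·e^(0.0666·12/12) = 96.7551 × 1.068868 = 103.4184
Value (long) = (F − K)·e^(−rT) = (103.4184 − 100.54) × 0.935569 = 2.6929
Value = C$2.69

C$2.69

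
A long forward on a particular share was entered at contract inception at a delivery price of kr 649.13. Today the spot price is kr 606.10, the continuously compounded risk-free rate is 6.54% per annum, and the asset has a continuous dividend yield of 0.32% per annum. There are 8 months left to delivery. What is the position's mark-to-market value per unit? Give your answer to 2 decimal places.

-kr 16.63

Current fair forward for the remaining 8 months: F = S·e^((r − q)·T), (r − q) = 0.0654 − 0.0032 = 0.0622
F = 606.10 · e^(0.0622 × 8/12) = 606.10 × 1.042338 = 631.7611
Value of long forward = (F − K)·e^(−rT) = (631.7611 − 649.13) · e^(−0.0654·8/12)
= -17.3689 × 0.957337 = -16.63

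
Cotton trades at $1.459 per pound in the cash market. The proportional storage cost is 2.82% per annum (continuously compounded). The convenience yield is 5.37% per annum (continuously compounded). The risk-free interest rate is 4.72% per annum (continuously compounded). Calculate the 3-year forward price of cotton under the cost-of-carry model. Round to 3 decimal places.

$1.557 per pound

Net carry = r + u − y = 0.0472 + 0.0282 − 0.0537 = 0.0217
F = S·e^((r+u−y)T) = 1.459 · e^(0.0217 × 3) = 1.459 · e^0.065100
= 1.459 × 1.067266 = $1.557 per pound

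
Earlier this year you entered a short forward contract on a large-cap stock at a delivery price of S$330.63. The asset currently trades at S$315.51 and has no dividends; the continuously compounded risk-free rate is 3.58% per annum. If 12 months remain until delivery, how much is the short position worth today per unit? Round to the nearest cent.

S$3.49

Current fair forward for the remaining 12 months: F = S·e^(r·T), r = 0.0358
F = 315.51 · e^(0.0358 × 12/12) = 315.51 × 1.036449 = 327.0100
Value of long forward = (F − K)·e^(−rT) = (327.0100 − 330.63) · e^(−0.0358·12/12)
= -3.6200 × 0.964833 = -3.49
Short position value = −(long value) = S$3.49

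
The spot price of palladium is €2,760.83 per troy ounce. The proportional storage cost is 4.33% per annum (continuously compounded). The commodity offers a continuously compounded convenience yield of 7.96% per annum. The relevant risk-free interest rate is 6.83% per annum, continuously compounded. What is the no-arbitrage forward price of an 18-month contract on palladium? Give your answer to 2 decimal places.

€2,896.58 per troy ounce

Net carry = r + u − y = 0.0683 + 0.0433 − 0.0796 = 0.0320
F = S·e^((r+u−y)T) = 2760.83 · e^(0.0320 × 18/12) = 2760.83 · e^0.04800000
= 2760.83 × 1.04917066 = €2,896.58 per troy ounce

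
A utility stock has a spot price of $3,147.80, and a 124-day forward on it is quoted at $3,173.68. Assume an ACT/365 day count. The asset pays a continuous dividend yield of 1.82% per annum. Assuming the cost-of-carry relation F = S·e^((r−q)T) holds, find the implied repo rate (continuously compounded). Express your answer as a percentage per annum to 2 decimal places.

From F = S·e^((r−q)T): (r − q) = ln(F/S)/T
ln(3173.68/3147.80) = ln(1.008222) = 0.008188
(r − q) = 0.008188 / (124/365) = 0.024102
r = ln(F/S)/T + q = 0.024102 + 0.0182 = 0.042302
r = 4.23%

4.23%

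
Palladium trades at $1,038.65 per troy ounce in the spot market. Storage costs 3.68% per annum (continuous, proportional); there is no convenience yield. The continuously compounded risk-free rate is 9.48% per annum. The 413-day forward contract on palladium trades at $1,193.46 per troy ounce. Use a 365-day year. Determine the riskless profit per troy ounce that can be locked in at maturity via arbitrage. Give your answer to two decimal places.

$11.96 per troy ounce

Fair forward: F* = S·e^(carry·T), with carry = (r + u) = 0.0948 + 0.0368 = 0.1316
F* = 1038.65 · e^(0.1316 × 413/365) = 1038.65 · e^0.14890630 = 1038.65 × 1.16056424 = $1205.4200
Market $1193.46 < fair $1205.4200: forward underpriced → reverse cash-and-carry (short spot, go long the forward).
At maturity, profit = |F_mkt − F*| = |1193.46 − 1205.4200| = $11.96 per troy ounce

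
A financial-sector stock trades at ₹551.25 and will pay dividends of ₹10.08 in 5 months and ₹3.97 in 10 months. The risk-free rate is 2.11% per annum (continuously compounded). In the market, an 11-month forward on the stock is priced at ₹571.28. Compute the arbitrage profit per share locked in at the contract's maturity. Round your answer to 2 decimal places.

₹23.43 per share

PV(dividends) I = 10.08·e^(−0.0211·5/12) + 3.97·e^(−0.0211·10/12) = 13.8926
Fair forward F* = (S − I)·e^(rT) = (551.25 − 13.8926)·e^0.019342 = 537.3574 × 1.019530 = 547.8520
Market ₹571.28 > fair 547.8520: forward overpriced → cash-and-carry (borrow at r, buy the stock and collect the dividends, short the forward).
Profit at T = |F_mkt − F*| = |571.28 − 547.8520| = ₹23.43 per share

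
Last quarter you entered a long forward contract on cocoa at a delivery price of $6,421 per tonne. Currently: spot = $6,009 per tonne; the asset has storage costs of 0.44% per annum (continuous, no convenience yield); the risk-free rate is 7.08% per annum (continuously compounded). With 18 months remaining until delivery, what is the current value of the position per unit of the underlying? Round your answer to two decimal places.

$274.74 per tonne

Current fair forward for the remaining 18 months: F = S·e^((r + u)·T), (r + u) = 0.0708 + 0.0044 = 0.0752
F = 6009 · e^(0.0752 × 18/12) = 6009 × 1.11940803 = 6726.5229
Value of long forward = (F − K)·e^(−rT) = (6726.5229 − 6421) · e^(−0.0708·18/12)
= 305.5229 × 0.89924478 = 274.74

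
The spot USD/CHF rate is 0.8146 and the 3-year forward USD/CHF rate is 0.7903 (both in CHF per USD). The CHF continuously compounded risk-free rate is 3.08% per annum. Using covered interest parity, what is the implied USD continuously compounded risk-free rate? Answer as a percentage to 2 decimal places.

F = S·e^((r_CHF − r_USD)T) ⇒ r_USD = r_CHF − ln(F/S)/T
ln(0.7903/0.8146) = -0.030285; /(3) = -0.010095
r_USD = 0.0308 + 0.010095 = 0.040895
r_USD = 4.09%

4.09%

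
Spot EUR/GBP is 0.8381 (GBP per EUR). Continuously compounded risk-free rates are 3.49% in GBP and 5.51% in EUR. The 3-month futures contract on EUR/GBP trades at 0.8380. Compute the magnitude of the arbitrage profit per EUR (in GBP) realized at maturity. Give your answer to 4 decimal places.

0.0041 per EUR (in GBP)

Fair futures: F* = S·e^(carry·T), with carry = (r_GBP − r_EUR) = 0.0349 − 0.0551 = -0.0202
F* = 0.8381 · e^(-0.0202 × 3/12) = 0.8381 · e^-0.005050 = 0.8381 × 0.994963 = 0.8339
Market 0.8380 > fair 0.8339: forward overpriced → cash-and-carry (buy spot, short the forward).
At maturity, profit = |F_mkt − F*| = |0.8380 − 0.8339| = 0.0041 per EUR (in GBP)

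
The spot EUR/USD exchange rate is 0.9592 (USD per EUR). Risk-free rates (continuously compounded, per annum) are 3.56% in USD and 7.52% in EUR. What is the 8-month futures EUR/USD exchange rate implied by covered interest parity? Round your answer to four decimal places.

F = S·e^((r_USD − r_EUR)T) = 0.9592 · e^((0.0356 − 0.0752) × 8/12)
= 0.9592 · e^-0.026400 = 0.9592 × 0.973945
F = 0.9342 USD per EUR

0.9342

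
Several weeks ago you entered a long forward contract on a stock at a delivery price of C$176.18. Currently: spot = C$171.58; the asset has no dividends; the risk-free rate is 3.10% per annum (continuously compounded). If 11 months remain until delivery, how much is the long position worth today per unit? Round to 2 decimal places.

C$0.34

Current fair forward for the remaining 11 months: F = S·e^(r·T), r = 0.0310
F = 171.58 · e^(0.0310 × 11/12) = 171.58 × 1.028824 = 176.5256
Value of long forward = (F − K)·e^(−rT) = (176.5256 − 176.18) · e^(−0.0310·11/12)
= 0.3456 × 0.971983 = 0.34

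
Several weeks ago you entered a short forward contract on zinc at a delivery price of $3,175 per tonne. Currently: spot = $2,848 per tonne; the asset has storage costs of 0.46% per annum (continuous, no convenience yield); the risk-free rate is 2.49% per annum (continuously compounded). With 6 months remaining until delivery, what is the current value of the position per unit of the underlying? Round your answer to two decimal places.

Current fair forward for the remaining 6 months: F = S·e^((r + u)·T), (r + u) = 0.0249 + 0.0046 = 0.0295
F = 2848 · e^(0.0295 × 6/12) = 2848 × 1.01485932 = 2890.3193
Value of long forward = (F − K)·e^(−rT) = (2890.3193 − 3175) · e^(−0.0249·6/12)
= -284.6807 × 0.98762718 = -281.16
Short position value = −(long value) = $281.16

$281.16 per tonne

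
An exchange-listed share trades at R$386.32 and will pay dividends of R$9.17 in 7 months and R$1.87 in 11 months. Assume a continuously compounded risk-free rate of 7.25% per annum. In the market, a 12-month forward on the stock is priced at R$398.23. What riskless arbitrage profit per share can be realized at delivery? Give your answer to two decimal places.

PV(dividends) I = 9.17·e^(−0.0725·7/12) + 1.87·e^(−0.0725·11/12) = 10.5400
Fair forward F* = (S − I)·e^(rT) = (386.32 − 10.5400)·e^0.072500 = 375.7800 × 1.075193 = 404.0360
Market R$398.23 < fair 404.0360: forward underpriced → reverse cash-and-carry (short the stock, invest proceeds at r, pay the dividends, go long the forward).
Profit at T = |F_mkt − F*| = |398.23 − 404.0360| = R$5.81 per share

R$5.81 per share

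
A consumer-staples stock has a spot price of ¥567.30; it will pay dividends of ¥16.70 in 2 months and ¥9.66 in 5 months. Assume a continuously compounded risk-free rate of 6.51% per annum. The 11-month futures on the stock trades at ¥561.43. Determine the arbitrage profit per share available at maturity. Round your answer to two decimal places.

¥13.24 per share

PV(dividends) I = 16.70·e^(−0.0651·2/12) + 9.66·e^(−0.0651·5/12) = 25.9213
Fair futures F* = (S − I)·e^(rT) = (567.30 − 25.9213)·e^0.059675 = 541.3787 × 1.061492 = 574.6692
Market ¥561.43 < fair 574.6692: forward underpriced → reverse cash-and-carry (short the stock, invest proceeds at r, pay the dividends, go long the forward).
Profit at T = |F_mkt − F*| = |561.43 − 574.6692| = ¥13.24 per share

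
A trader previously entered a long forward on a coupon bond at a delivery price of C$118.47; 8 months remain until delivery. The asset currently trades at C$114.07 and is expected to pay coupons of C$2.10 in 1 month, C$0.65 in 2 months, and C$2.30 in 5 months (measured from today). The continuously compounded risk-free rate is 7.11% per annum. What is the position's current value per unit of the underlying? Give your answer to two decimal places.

PV(remaining coupons) I = 2.10·e^(−0.0711·1/12) + 0.65·e^(−0.0711·2/12) + 2.30·e^(−0.0711·5/12) = 4.9628
Current forward F = (S − I)·e^(rT) = (114.07 − 4.9628)·e^(0.0711·8/12) = 109.1072 × 1.048541 = 114.4034
Value (long) = (F − K)·e^(−rT) = (114.4034 − 118.47) × 0.953706 = -3.8783
Value = -C$3.88

-C$3.88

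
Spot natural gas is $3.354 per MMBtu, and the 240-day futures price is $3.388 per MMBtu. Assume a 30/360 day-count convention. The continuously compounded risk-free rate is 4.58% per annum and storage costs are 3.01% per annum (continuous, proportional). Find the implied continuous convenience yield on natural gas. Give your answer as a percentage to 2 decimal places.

F = S·e^((r+u−y)T) ⇒ (r+u−y) = ln(F/S)/T
ln(3.388/3.354) = 0.010086; /T ⇒ 0.015129
y = r + u − ln(F/S)/T = 0.0458 + 0.0301 − 0.015129 = 0.060771
y = 6.08%

6.08%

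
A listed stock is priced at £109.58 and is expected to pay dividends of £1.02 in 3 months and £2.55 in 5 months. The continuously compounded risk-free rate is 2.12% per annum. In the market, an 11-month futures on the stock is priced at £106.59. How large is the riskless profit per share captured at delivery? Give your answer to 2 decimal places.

£1.53 per share

PV(dividends) I = 1.02·e^(−0.0212·3/12) + 2.55·e^(−0.0212·5/12) = 3.5422
Fair futures F* = (S − I)·e^(rT) = (109.58 − 3.5422)·e^0.019433 = 106.0378 × 1.019623 = 108.1186
Market £106.59 < fair 108.1186: forward underpriced → reverse cash-and-carry (short the stock, invest proceeds at r, pay the dividends, go long the forward).
Profit at T = |F_mkt − F*| = |106.59 − 108.1186| = £1.53 per share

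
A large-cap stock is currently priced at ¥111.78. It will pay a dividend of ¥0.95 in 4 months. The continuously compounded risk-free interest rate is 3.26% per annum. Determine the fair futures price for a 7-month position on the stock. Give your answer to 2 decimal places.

PV(dividends) I = 0.95·e^(−0.0326·4/12)
I = 0.9397
F = (S − I)·e^(rT) = (111.78 − 0.9397) · e^(0.0326·7/12)
= 110.8403 · e^0.019017 = 110.8403 × 1.019199 = ¥112.97

¥112.97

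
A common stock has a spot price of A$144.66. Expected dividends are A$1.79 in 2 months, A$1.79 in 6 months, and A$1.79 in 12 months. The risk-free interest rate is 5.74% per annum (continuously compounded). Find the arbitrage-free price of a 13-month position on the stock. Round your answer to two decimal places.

PV(dividends) I = 1.79·e^(−0.0574·2/12) + 1.79·e^(−0.0574·6/12) + 1.79·e^(−0.0574·12/12)
I = 1.7730 + 1.7394 + 1.6901 = 5.2025
F = (S − I)·e^(rT) = (144.66 − 5.2025) · e^(0.0574·13/12)
= 139.4575 · e^0.062183 = 139.4575 × 1.064157 = A$148.40

A$148.40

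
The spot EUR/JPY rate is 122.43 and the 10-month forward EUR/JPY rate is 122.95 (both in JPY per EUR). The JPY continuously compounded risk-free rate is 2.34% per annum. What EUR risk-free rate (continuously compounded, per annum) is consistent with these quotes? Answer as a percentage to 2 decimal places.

1.83%

F = S·e^((r_JPY − r_EUR)T) ⇒ r_EUR = r_JPY − ln(F/S)/T
ln(122.95/122.43) = 0.004238; /(10/12) = 0.005086
r_EUR = 0.0234 − 0.005086 = 0.018314
r_EUR = 1.83%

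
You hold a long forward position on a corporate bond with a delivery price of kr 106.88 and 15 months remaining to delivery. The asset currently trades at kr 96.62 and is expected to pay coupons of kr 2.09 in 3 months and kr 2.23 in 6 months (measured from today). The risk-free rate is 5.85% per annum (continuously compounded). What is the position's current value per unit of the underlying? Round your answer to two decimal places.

-kr 6.95

PV(remaining coupons) I = 2.09·e^(−0.0585·3/12) + 2.23·e^(−0.0585·6/12) = 4.2254
Current forward F = (S − I)·e^(rT) = (96.62 − 4.2254)·e^(0.0585·15/12) = 92.3946 × 1.075865 = 99.4041
Value (long) = (F − K)·e^(−rT) = (99.4041 − 106.88) × 0.929485 = -6.9487
Value = -kr 6.95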